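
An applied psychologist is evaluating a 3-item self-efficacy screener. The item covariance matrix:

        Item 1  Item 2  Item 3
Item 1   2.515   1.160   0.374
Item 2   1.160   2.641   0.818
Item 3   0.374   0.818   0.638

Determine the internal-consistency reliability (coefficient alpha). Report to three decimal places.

Σσᵢ² = 2.515 + 2.641 + 0.638 = 5.794
Σ_{i<j} σ_ij = 2.352
Var(T) = 5.794 + 2 × 2.352 = 10.498
α = (k/(k−1))·(1 − Σσᵢ²/Var(T)) = (3/2)·(1 − 5.794/10.498) = 0.672

coefficient alpha = 0.672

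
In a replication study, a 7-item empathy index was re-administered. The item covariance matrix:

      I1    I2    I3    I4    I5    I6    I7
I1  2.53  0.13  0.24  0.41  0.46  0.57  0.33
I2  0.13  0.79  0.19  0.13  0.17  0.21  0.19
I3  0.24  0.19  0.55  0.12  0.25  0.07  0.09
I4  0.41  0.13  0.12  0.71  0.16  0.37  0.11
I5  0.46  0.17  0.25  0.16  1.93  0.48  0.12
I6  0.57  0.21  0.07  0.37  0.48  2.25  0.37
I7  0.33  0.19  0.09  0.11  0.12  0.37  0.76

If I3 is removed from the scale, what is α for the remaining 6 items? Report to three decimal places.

α = 0.581

Remaining items: I1, I2, I4, I5, I6, I7 (k = 6).
Σσᵢ² = 2.53 + 0.79 + 0.71 + 1.93 + 2.25 + 0.76 = 8.97
σ²_total = 8.97 + 2 × 4.21 = 17.39
α (item deleted) = (6/5)·(1 − 8.97/17.39) = 0.581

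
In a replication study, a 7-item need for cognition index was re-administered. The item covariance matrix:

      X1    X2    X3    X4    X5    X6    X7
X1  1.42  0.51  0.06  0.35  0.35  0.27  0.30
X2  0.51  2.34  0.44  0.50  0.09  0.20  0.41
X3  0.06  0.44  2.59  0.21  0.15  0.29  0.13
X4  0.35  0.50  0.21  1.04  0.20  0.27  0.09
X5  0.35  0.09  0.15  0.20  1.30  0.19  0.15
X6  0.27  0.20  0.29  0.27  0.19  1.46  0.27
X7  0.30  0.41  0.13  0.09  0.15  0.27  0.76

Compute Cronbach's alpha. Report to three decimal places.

Cronbach's alpha = 0.582

sum of item variances = 1.42 + 2.34 + 2.59 + 1.04 + 1.30 + 1.46 + 0.76 = 10.91
Sum of the distinct covariances = 5.43
σ²_T = 10.91 + 2 × 5.43 = 21.77
α = (k/(k−1))·(1 − sum of item variances/σ²_T) = (7/6)·(1 − 10.91/21.77) = 0.582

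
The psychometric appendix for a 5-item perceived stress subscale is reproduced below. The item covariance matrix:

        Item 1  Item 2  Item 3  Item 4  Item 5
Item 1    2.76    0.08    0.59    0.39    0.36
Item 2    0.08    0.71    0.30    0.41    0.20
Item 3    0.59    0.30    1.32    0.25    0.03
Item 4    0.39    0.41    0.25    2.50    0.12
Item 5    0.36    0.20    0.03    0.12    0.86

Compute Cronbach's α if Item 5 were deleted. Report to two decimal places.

Cronbach's α = 0.48

Remaining items: Item 1, Item 2, Item 3, Item 4 (k = 4).
Σσ²ᵢ = 2.76 + 0.71 + 1.32 + 2.50 = 7.29
Var(T) = 7.29 + 2 × 2.02 = 11.33
α (item deleted) = (4/3)·(1 − 7.29/11.33) = 0.48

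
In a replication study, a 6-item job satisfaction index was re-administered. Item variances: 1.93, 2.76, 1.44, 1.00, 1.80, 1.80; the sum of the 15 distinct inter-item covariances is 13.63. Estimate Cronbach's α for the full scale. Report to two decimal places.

Cronbach's α = 0.86

Σσ²ᵢ = 1.93 + 2.76 + 1.44 + 1.00 + 1.80 + 1.80 = 10.73
Sum of distinct covariances = 13.63
σ²_total = Σσ²ᵢ + 2·Σcov = 10.73 + 2 × 13.63 = 37.99
α = (6/5)·(1 − 10.73/37.99) = 0.86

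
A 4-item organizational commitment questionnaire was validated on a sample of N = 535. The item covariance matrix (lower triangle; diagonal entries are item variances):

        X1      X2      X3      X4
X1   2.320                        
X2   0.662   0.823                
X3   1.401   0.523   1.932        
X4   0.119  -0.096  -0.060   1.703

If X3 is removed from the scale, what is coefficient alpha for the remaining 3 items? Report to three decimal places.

α = 0.331

Remaining items: X1, X2, X4 (k = 3).
sum of item variances = 2.320 + 0.823 + 1.703 = 4.846
Var(T) = 4.846 + 2 × 0.685 = 6.216
α (item deleted) = (3/2)·(1 − 4.846/6.216) = 0.331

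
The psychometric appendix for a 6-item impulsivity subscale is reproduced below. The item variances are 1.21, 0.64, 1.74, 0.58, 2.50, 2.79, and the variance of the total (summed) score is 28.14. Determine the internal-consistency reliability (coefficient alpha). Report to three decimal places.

Σσᵢ² = 1.21 + 0.64 + 1.74 + 0.58 + 2.50 + 2.79 = 9.46
α = (k/(k−1))·(1 − Σσᵢ²/σ²_T) = (6/5)·(1 − 9.46/28.14) = 0.797

coefficient alpha = 0.797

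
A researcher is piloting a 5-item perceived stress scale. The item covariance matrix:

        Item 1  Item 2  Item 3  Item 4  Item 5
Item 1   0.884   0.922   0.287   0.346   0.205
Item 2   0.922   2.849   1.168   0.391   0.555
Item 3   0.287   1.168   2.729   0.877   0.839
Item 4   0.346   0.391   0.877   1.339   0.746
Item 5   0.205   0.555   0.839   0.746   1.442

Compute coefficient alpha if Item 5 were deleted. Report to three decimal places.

coefficient alpha = 0.674

Remaining items: Item 1, Item 2, Item 3, Item 4 (k = 4).
ΣVar(i) = 0.884 + 2.849 + 2.729 + 1.339 = 7.801
Var(T) = 7.801 + 2 × 3.991 = 15.783
α (item deleted) = (4/3)·(1 − 7.801/15.783) = 0.674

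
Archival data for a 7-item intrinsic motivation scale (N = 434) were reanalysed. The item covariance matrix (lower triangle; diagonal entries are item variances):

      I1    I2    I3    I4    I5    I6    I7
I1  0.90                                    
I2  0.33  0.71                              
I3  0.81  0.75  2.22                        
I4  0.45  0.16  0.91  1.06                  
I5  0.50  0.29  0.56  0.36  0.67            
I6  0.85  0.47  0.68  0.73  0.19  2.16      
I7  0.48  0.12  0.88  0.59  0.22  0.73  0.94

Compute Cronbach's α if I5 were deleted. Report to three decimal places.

α = 0.829

Remaining items: I1, I2, I3, I4, I6, I7 (k = 6).
Σσ²ᵢ = 0.90 + 0.71 + 2.22 + 1.06 + 2.16 + 0.94 = 7.99
Var(T) = 7.99 + 2 × 8.94 = 25.87
α (item deleted) = (6/5)·(1 − 7.99/25.87) = 0.829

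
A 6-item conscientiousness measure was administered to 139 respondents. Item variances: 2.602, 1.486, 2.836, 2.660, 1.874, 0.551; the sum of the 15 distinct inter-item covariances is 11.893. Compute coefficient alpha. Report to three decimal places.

coefficient alpha = 0.797

Σσ²ᵢ = 2.602 + 1.486 + 2.836 + 2.660 + 1.874 + 0.551 = 12.009
Sum of distinct covariances = 11.893
Var(T) = Σσ²ᵢ + 2·Σcov = 12.009 + 2 × 11.893 = 35.795
α = (6/5)·(1 − 12.009/35.795) = 0.797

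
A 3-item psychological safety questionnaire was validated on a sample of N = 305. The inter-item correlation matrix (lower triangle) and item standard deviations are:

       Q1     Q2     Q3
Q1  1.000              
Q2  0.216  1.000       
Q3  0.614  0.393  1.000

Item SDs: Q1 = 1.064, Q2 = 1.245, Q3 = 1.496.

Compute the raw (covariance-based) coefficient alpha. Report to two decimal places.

coefficient alpha = 0.67

Σσ²ᵢ = 1.064² + 1.245² + 1.496² = 4.9201
Covariances σ_ij = r_ij · s_i · s_j:
  σ(Q1,Q2) = 0.216 × 1.064 × 1.245 = 0.2861
  σ(Q1,Q3) = 0.614 × 1.064 × 1.496 = 0.9773
  σ(Q2,Q3) = 0.393 × 1.245 × 1.496 = 0.7320
σ²_T = Σσ²ᵢ + 2·Σσ_ij = 4.9201 + 2 × 1.9954 = 8.9109
α = (3/2)·(1 − 4.9201/8.9109) = 0.67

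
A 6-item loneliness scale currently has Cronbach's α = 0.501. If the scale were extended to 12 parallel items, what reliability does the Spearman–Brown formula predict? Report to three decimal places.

Length factor m = 12/6 = 2.0000
α' = m·α / (1 + (m−1)·α)
   = 12/6 × 0.501 / (1 + (12/6 − 1) × 0.501)
   = 1.0020 / 1.5010 = 0.668

predicted reliability = 0.668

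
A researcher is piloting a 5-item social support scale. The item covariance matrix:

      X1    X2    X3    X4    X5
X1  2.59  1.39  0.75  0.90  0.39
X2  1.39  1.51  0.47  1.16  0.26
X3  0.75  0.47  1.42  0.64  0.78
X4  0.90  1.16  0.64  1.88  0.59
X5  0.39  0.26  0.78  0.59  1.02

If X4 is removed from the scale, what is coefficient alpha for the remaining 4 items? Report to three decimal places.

Remaining items: X1, X2, X3, X5 (k = 4).
Σσᵢ² = 2.59 + 1.51 + 1.42 + 1.02 = 6.54
Var(T) = 6.54 + 2 × 4.04 = 14.62
α (item deleted) = (4/3)·(1 − 6.54/14.62) = 0.737

α = 0.737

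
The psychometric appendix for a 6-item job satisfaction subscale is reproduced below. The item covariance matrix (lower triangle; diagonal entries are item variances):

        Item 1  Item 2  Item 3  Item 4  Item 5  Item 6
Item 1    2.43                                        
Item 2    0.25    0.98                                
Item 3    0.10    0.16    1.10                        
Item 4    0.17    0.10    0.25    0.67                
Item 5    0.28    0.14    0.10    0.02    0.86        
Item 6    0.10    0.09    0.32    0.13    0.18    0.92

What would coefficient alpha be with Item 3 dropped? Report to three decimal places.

Remaining items: Item 1, Item 2, Item 4, Item 5, Item 6 (k = 5).
sum of item variances = 2.43 + 0.98 + 0.67 + 0.86 + 0.92 = 5.86
total variance = 5.86 + 2 × 1.46 = 8.78
α (item deleted) = (5/4)·(1 − 5.86/8.78) = 0.416

α = 0.416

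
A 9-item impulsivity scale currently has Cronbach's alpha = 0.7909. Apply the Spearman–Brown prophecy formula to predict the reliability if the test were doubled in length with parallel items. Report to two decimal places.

Length factor m = 2
α' = m·α / (1 + (m−1)·α)
   = 2 × 0.7909 / (1 + (2 − 1) × 0.7909)
   = 1.5818 / 1.7909 = 0.88

predicted reliability = 0.88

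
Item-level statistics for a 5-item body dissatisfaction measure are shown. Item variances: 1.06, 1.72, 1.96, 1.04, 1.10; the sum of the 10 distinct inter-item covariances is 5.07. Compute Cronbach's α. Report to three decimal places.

Cronbach's α = 0.745

sum of item variances = 1.06 + 1.72 + 1.96 + 1.04 + 1.10 = 6.88
Sum of distinct covariances = 5.07
total variance = sum of item variances + 2·Σcov = 6.88 + 2 × 5.07 = 17.02
α = (5/4)·(1 − 6.88/17.02) = 0.745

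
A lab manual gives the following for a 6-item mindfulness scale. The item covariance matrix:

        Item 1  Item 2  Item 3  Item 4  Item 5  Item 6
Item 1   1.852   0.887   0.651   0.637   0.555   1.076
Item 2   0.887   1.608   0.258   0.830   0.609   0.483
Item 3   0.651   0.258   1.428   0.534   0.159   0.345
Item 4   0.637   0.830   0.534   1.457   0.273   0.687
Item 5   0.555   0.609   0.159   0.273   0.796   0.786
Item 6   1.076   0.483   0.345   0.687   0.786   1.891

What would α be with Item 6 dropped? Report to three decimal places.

α = 0.752

Remaining items: Item 1, Item 2, Item 3, Item 4, Item 5 (k = 5).
Σσᵢ² = 1.852 + 1.608 + 1.428 + 1.457 + 0.796 = 7.141
Var(T) = 7.141 + 2 × 5.393 = 17.927
α (item deleted) = (5/4)·(1 − 7.141/17.927) = 0.752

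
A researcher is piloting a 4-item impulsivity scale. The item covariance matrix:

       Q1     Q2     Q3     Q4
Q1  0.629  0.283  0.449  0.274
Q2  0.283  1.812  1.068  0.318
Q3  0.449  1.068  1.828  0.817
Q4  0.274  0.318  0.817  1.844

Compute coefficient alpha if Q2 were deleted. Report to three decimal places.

α = 0.626

Remaining items: Q1, Q3, Q4 (k = 3).
sum of item variances = 0.629 + 1.828 + 1.844 = 4.301
total variance = 4.301 + 2 × 1.540 = 7.381
α (item deleted) = (3/2)·(1 − 4.301/7.381) = 0.626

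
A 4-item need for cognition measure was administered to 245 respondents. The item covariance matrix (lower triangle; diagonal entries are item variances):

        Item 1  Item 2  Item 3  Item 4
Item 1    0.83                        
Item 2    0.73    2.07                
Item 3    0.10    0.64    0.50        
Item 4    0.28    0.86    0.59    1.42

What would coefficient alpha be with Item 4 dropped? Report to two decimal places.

Remaining items: Item 1, Item 2, Item 3 (k = 3).
Σσᵢ² = 0.83 + 2.07 + 0.50 = 3.40
total variance = 3.40 + 2 × 1.47 = 6.34
α (item deleted) = (3/2)·(1 − 3.40/6.34) = 0.70

coefficient alpha = 0.70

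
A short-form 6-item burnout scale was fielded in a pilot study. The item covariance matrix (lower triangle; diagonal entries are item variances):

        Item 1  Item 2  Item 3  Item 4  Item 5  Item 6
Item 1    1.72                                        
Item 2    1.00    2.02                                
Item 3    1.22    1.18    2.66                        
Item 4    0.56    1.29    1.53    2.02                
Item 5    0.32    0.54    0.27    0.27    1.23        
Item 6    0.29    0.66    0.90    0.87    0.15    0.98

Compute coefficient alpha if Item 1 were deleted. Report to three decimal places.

coefficient alpha = 0.790

Remaining items: Item 2, Item 3, Item 4, Item 5, Item 6 (k = 5).
Σσᵢ² = 2.02 + 2.66 + 2.02 + 1.23 + 0.98 = 8.91
total variance = 8.91 + 2 × 7.66 = 24.23
α (item deleted) = (5/4)·(1 − 8.91/24.23) = 0.790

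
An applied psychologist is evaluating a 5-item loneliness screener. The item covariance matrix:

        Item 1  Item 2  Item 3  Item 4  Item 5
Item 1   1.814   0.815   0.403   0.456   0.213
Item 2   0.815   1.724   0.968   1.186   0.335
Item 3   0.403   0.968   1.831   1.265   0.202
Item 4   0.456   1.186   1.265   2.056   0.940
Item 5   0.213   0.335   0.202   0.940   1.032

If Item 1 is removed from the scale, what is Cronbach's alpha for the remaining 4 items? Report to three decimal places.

Remaining items: Item 2, Item 3, Item 4, Item 5 (k = 4).
ΣVar(i) = 1.724 + 1.831 + 2.056 + 1.032 = 6.643
σ²_T = 6.643 + 2 × 4.896 = 16.435
α (item deleted) = (4/3)·(1 − 6.643/16.435) = 0.794

Cronbach's alpha = 0.794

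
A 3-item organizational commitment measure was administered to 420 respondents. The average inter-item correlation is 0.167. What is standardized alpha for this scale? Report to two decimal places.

standardized alpha = 0.38

Standardized α = k·r̄ / (1 + (k−1)·r̄) = 3 × 0.167 / (1 + 2 × 0.167)
  = 0.5010 / 1.3340 = 0.38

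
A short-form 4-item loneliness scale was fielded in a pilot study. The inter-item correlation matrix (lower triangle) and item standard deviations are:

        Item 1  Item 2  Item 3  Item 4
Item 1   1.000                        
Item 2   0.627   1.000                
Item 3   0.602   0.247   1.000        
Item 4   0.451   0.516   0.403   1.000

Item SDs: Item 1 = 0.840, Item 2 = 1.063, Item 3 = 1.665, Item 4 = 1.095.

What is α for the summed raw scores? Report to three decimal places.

α = 0.737

Σσ²ᵢ = 0.840² + 1.063² + 1.665² + 1.095² = 5.8068
Covariances σ_ij = r_ij · s_i · s_j:
  σ(Item 1,Item 2) = 0.627 × 0.840 × 1.063 = 0.5599
  σ(Item 1,Item 3) = 0.602 × 0.840 × 1.665 = 0.8420
  σ(Item 1,Item 4) = 0.451 × 0.840 × 1.095 = 0.4148
  σ(Item 2,Item 3) = 0.247 × 1.063 × 1.665 = 0.4372
  σ(Item 2,Item 4) = 0.516 × 1.063 × 1.095 = 0.6006
  σ(Item 3,Item 4) = 0.403 × 1.665 × 1.095 = 0.7347
σ²_T = Σσ²ᵢ + 2·Σσ_ij = 5.8068 + 2 × 3.5892 = 12.9852
α = (4/3)·(1 − 5.8068/12.9852) = 0.737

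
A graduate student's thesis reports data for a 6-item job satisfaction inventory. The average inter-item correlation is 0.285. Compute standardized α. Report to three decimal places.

standardized α = 0.705

Standardized α = k·r̄ / (1 + (k−1)·r̄) = 6 × 0.285 / (1 + 5 × 0.285)
  = 1.7100 / 2.4250 = 0.705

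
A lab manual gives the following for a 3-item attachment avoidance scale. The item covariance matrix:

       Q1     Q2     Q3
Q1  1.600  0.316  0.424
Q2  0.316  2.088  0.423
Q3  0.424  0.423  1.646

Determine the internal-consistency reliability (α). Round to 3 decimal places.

α = 0.455

sum of item variances = 1.600 + 2.088 + 1.646 = 5.334
Sum of the distinct covariances = 1.163
total variance = 5.334 + 2 × 1.163 = 7.660
α = (k/(k−1))·(1 − sum of item variances/total variance) = (3/2)·(1 − 5.334/7.660) = 0.455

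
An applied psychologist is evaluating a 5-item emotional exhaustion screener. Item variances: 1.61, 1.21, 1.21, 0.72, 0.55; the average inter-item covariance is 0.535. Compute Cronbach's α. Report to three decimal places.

Σσᵢ² = 1.61 + 1.21 + 1.21 + 0.72 + 0.55 = 5.30
Sum of the 10 distinct covariances = 10 × 0.535 = 5.350
σ²_total = Σσᵢ² + 2·Σcov = 5.30 + 2 × 5.350 = 16.000
α = (5/4)·(1 − 5.30/16.000) = 0.836

α = 0.836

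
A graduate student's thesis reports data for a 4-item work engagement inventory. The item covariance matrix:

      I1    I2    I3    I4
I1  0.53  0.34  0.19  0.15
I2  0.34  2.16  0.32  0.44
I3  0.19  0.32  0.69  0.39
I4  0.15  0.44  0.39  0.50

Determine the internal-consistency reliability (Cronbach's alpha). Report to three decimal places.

Cronbach's alpha = 0.647

Σσᵢ² = 0.53 + 2.16 + 0.69 + 0.50 = 3.88
Sum of off-diagonal covariances = 1.83
σ²_total = 3.88 + 2 × 1.83 = 7.54
α = (k/(k−1))·(1 − Σσᵢ²/σ²_total) = (4/3)·(1 − 3.88/7.54) = 0.647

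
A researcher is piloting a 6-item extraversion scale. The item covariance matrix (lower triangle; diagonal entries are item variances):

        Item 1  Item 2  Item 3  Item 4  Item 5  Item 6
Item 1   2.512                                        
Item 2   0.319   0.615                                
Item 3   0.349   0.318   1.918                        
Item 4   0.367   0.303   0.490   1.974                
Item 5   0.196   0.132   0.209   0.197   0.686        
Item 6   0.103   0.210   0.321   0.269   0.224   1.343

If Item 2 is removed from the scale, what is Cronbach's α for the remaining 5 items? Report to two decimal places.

Remaining items: Item 1, Item 3, Item 4, Item 5, Item 6 (k = 5).
ΣVar(i) = 2.512 + 1.918 + 1.974 + 0.686 + 1.343 = 8.433
σ²_T = 8.433 + 2 × 2.725 = 13.883
α (item deleted) = (5/4)·(1 − 8.433/13.883) = 0.49

α = 0.49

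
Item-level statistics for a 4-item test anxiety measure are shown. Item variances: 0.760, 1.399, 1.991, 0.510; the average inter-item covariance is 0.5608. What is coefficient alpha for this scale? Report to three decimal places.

coefficient alpha = 0.788

Σσᵢ² = 0.760 + 1.399 + 1.991 + 0.510 = 4.660
Sum of the 6 distinct covariances = 6 × 0.5608 = 3.3648
σ²_T = Σσᵢ² + 2·Σcov = 4.660 + 2 × 3.3648 = 11.3896
α = (4/3)·(1 − 4.660/11.3896) = 0.788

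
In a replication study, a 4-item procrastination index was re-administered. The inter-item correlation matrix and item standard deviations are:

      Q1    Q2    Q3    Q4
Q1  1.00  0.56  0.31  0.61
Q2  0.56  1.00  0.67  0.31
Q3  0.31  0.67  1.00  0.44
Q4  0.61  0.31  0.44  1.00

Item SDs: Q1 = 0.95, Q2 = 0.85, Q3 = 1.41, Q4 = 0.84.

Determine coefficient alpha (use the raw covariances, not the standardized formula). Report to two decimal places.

Σσ²ᵢ = 0.95² + 0.85² + 1.41² + 0.84² = 4.3187
Covariances σ_ij = r_ij · s_i · s_j:
  σ(Q1,Q2) = 0.56 × 0.95 × 0.85 = 0.4522
  σ(Q1,Q3) = 0.31 × 0.95 × 1.41 = 0.4152
  σ(Q1,Q4) = 0.61 × 0.95 × 0.84 = 0.4868
  σ(Q2,Q3) = 0.67 × 0.85 × 1.41 = 0.8030
  σ(Q2,Q4) = 0.31 × 0.85 × 0.84 = 0.2213
  σ(Q3,Q4) = 0.44 × 1.41 × 0.84 = 0.5211
σ²_T = Σσ²ᵢ + 2·Σσ_ij = 4.3187 + 2 × 2.8996 = 10.1179
α = (4/3)·(1 − 4.3187/10.1179) = 0.76

α = 0.76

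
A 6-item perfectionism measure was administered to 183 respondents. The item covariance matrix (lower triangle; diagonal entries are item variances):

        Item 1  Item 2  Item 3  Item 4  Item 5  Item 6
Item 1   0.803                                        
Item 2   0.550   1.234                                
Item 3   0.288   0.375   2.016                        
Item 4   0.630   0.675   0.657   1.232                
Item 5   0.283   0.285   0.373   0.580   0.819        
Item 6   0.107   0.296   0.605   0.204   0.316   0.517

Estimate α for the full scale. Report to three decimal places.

Σσᵢ² = 0.803 + 1.234 + 2.016 + 1.232 + 0.819 + 0.517 = 6.621
Sum of the distinct covariances = 6.224
σ²_T = 6.621 + 2 × 6.224 = 19.069
α = (k/(k−1))·(1 − Σσᵢ²/σ²_T) = (6/5)·(1 − 6.621/19.069) = 0.783

α = 0.783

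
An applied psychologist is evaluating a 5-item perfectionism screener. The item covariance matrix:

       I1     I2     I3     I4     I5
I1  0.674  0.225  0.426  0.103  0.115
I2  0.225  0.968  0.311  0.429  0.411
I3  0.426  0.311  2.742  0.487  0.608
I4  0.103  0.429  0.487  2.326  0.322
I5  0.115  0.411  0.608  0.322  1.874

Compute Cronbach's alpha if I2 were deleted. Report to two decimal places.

Remaining items: I1, I3, I4, I5 (k = 4).
Σσ²ᵢ = 0.674 + 2.742 + 2.326 + 1.874 = 7.616
total variance = 7.616 + 2 × 2.061 = 11.738
α (item deleted) = (4/3)·(1 − 7.616/11.738) = 0.47

α = 0.47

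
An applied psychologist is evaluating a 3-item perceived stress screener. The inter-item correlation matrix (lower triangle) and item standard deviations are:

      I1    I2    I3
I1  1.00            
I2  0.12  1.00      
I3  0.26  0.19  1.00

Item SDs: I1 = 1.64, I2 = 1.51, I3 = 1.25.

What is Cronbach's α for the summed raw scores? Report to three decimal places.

Σσ²ᵢ = 1.64² + 1.51² + 1.25² = 6.5322
Covariances σ_ij = r_ij · s_i · s_j:
  σ(I1,I2) = 0.12 × 1.64 × 1.51 = 0.2972
  σ(I1,I3) = 0.26 × 1.64 × 1.25 = 0.5330
  σ(I2,I3) = 0.19 × 1.51 × 1.25 = 0.3586
σ²_T = Σσ²ᵢ + 2·Σσ_ij = 6.5322 + 2 × 1.1888 = 8.9098
α = (3/2)·(1 − 6.5322/8.9098) = 0.400

α = 0.400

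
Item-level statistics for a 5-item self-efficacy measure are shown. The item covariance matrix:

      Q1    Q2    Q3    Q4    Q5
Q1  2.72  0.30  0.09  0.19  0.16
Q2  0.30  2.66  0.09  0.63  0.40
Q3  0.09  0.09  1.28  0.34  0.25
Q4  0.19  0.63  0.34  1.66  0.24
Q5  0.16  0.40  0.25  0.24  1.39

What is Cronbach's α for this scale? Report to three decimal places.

ΣVar(i) = 2.72 + 2.66 + 1.28 + 1.66 + 1.39 = 9.71
Σ_{i<j} σ_ij = 2.69
total variance = 9.71 + 2 × 2.69 = 15.09
α = (k/(k−1))·(1 − ΣVar(i)/total variance) = (5/4)·(1 − 9.71/15.09) = 0.446

Cronbach's α = 0.446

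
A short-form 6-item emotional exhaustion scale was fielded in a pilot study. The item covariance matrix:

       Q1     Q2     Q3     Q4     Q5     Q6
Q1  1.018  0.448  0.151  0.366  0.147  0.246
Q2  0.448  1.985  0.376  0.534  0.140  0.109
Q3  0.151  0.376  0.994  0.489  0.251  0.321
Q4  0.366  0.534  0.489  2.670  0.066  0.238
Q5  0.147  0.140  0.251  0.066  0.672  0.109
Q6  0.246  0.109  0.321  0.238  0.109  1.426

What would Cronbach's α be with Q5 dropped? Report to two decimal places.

α = 0.56

Remaining items: Q1, Q2, Q3, Q4, Q6 (k = 5).
Σσᵢ² = 1.018 + 1.985 + 0.994 + 2.670 + 1.426 = 8.093
σ²_total = 8.093 + 2 × 3.278 = 14.649
α (item deleted) = (5/4)·(1 − 8.093/14.649) = 0.56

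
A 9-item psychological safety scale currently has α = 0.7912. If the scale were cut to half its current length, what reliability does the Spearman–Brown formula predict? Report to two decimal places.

predicted reliability = 0.65

Length factor m = 1/2
α' = m·α / (1 − (1−m)·α)
   = 1/2 × 0.7912 / (1 − (1 − 1/2) × 0.7912)
   = 0.3956 / 0.6044 = 0.65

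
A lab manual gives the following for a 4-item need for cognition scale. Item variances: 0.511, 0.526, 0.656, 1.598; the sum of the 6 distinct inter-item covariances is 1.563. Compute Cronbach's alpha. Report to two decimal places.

α = 0.65

Σσᵢ² = 0.511 + 0.526 + 0.656 + 1.598 = 3.291
Sum of distinct covariances = 1.563
total variance = Σσᵢ² + 2·Σcov = 3.291 + 2 × 1.563 = 6.417
α = (4/3)·(1 − 3.291/6.417) = 0.65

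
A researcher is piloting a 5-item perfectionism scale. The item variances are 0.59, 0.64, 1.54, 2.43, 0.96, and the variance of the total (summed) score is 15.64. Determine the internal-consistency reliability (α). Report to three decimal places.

sum of item variances = 0.59 + 0.64 + 1.54 + 2.43 + 0.96 = 6.16
α = (k/(k−1))·(1 − sum of item variances/σ²_T) = (5/4)·(1 − 6.16/15.64) = 0.758

α = 0.758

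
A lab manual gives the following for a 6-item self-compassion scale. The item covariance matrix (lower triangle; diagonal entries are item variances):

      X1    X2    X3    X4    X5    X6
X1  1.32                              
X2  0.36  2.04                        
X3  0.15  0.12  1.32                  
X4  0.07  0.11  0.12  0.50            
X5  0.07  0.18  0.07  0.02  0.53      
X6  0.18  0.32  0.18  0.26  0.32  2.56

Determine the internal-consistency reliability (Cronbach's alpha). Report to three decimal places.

Σσᵢ² = 1.32 + 2.04 + 1.32 + 0.50 + 0.53 + 2.56 = 8.27
Sum of the distinct covariances = 2.53
total variance = 8.27 + 2 × 2.53 = 13.33
α = (k/(k−1))·(1 − Σσᵢ²/total variance) = (6/5)·(1 − 8.27/13.33) = 0.456

Cronbach's alpha = 0.456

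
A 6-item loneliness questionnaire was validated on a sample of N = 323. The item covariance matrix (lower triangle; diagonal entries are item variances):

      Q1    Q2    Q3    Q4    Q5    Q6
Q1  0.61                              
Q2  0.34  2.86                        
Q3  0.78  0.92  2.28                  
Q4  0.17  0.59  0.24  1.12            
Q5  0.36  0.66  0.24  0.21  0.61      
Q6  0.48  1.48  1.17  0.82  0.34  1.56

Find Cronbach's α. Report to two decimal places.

Cronbach's α = 0.79

Σσᵢ² = 0.61 + 2.86 + 2.28 + 1.12 + 0.61 + 1.56 = 9.04
Sum of off-diagonal covariances = 8.80
σ²_T = 9.04 + 2 × 8.80 = 26.64
α = (k/(k−1))·(1 − Σσᵢ²/σ²_T) = (6/5)·(1 − 9.04/26.64) = 0.79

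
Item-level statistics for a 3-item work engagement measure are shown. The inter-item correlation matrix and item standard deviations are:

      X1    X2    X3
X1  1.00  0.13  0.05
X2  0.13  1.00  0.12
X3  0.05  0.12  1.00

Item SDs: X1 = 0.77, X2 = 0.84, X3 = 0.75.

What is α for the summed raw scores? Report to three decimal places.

α = 0.253

Σσ²ᵢ = 0.77² + 0.84² + 0.75² = 1.8610
Covariances σ_ij = r_ij · s_i · s_j:
  σ(X1,X2) = 0.13 × 0.77 × 0.84 = 0.0841
  σ(X1,X3) = 0.05 × 0.77 × 0.75 = 0.0289
  σ(X2,X3) = 0.12 × 0.84 × 0.75 = 0.0756
σ²_T = Σσ²ᵢ + 2·Σσ_ij = 1.8610 + 2 × 0.1886 = 2.2382
α = (3/2)·(1 − 1.8610/2.2382) = 0.253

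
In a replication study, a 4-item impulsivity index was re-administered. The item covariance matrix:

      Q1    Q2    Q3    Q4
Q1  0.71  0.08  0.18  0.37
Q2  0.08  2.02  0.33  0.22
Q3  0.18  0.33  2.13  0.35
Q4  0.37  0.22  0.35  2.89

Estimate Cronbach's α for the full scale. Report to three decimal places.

α = 0.377

Σσ²ᵢ = 0.71 + 2.02 + 2.13 + 2.89 = 7.75
Sum of off-diagonal covariances = 1.53
σ²_T = 7.75 + 2 × 1.53 = 10.81
α = (k/(k−1))·(1 − Σσ²ᵢ/σ²_T) = (4/3)·(1 − 7.75/10.81) = 0.377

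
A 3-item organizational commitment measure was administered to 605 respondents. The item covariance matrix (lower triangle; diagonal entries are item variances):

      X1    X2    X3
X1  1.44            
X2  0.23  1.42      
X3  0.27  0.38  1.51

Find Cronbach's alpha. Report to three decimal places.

α = 0.431

Σσ²ᵢ = 1.44 + 1.42 + 1.51 = 4.37
Σ_{i<j} σ_ij = 0.88
σ²_T = 4.37 + 2 × 0.88 = 6.13
α = (k/(k−1))·(1 − Σσ²ᵢ/σ²_T) = (3/2)·(1 − 4.37/6.13) = 0.431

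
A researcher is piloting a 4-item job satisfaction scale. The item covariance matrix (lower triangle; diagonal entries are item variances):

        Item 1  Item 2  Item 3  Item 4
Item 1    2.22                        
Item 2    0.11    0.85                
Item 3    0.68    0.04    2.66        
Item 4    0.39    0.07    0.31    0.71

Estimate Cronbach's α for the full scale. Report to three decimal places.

sum of item variances = 2.22 + 0.85 + 2.66 + 0.71 = 6.44
Sum of off-diagonal covariances = 1.60
Var(T) = 6.44 + 2 × 1.60 = 9.64
α = (k/(k−1))·(1 − sum of item variances/Var(T)) = (4/3)·(1 − 6.44/9.64) = 0.443

α = 0.443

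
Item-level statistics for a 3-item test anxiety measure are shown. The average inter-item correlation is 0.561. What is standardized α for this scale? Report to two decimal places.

α = 0.79

Standardized α = k·r̄ / (1 + (k−1)·r̄) = 3 × 0.561 / (1 + 2 × 0.561)
  = 1.6830 / 2.1220 = 0.79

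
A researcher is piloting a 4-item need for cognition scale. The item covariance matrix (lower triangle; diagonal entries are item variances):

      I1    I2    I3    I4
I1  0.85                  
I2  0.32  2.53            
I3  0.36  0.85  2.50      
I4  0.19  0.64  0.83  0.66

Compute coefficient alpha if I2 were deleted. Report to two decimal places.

coefficient alpha = 0.61

Remaining items: I1, I3, I4 (k = 3).
ΣVar(i) = 0.85 + 2.50 + 0.66 = 4.01
σ²_total = 4.01 + 2 × 1.38 = 6.77
α (item deleted) = (3/2)·(1 − 4.01/6.77) = 0.61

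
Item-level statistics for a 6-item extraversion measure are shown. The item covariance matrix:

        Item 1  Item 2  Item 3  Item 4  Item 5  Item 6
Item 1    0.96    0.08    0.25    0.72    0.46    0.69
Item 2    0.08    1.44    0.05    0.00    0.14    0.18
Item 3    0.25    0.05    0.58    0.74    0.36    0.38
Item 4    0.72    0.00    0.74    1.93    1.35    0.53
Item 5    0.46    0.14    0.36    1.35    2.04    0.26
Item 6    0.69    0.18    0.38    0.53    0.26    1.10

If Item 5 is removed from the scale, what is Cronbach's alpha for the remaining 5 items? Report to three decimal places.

α = 0.683

Remaining items: Item 1, Item 2, Item 3, Item 4, Item 6 (k = 5).
ΣVar(i) = 0.96 + 1.44 + 0.58 + 1.93 + 1.10 = 6.01
σ²_total = 6.01 + 2 × 3.62 = 13.25
α (item deleted) = (5/4)·(1 − 6.01/13.25) = 0.683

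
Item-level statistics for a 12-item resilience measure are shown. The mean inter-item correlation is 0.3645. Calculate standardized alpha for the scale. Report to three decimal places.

standardized alpha = 0.873

Standardized α = k·r̄ / (1 + (k−1)·r̄) = 12 × 0.3645 / (1 + 11 × 0.3645)
  = 4.3740 / 5.0095 = 0.873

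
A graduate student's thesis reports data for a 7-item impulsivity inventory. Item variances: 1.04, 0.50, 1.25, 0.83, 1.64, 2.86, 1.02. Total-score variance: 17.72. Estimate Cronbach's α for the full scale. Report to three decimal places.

ΣVar(i) = 1.04 + 0.50 + 1.25 + 0.83 + 1.64 + 2.86 + 1.02 = 9.14
α = (k/(k−1))·(1 − ΣVar(i)/Var(T)) = (7/6)·(1 − 9.14/17.72) = 0.565

α = 0.565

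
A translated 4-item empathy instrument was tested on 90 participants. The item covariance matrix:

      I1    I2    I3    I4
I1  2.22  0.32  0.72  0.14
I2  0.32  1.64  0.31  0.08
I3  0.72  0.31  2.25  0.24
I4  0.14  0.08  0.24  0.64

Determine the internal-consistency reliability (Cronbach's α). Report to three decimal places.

ΣVar(i) = 2.22 + 1.64 + 2.25 + 0.64 = 6.75
Σ_{i<j} σ_ij = 1.81
σ²_total = 6.75 + 2 × 1.81 = 10.37
α = (k/(k−1))·(1 − ΣVar(i)/σ²_total) = (4/3)·(1 − 6.75/10.37) = 0.465

Cronbach's α = 0.465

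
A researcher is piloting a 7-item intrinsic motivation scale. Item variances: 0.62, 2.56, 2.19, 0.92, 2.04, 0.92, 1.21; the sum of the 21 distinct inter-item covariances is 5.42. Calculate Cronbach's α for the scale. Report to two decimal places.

Σσᵢ² = 0.62 + 2.56 + 2.19 + 0.92 + 2.04 + 0.92 + 1.21 = 10.46
Sum of distinct covariances = 5.42
σ²_total = Σσᵢ² + 2·Σcov = 10.46 + 2 × 5.42 = 21.30
α = (7/6)·(1 − 10.46/21.30) = 0.59

α = 0.59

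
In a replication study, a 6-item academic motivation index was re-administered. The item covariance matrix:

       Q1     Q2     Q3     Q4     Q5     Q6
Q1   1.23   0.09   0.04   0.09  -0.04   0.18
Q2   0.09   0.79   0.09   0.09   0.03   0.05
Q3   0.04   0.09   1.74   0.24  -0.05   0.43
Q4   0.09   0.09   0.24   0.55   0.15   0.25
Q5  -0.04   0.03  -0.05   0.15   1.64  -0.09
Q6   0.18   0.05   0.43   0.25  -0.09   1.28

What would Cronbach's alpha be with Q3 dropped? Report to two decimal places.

Remaining items: Q1, Q2, Q4, Q5, Q6 (k = 5).
Σσ²ᵢ = 1.23 + 0.79 + 0.55 + 1.64 + 1.28 = 5.49
σ²_total = 5.49 + 2 × 0.80 = 7.09
α (item deleted) = (5/4)·(1 − 5.49/7.09) = 0.28

Cronbach's alpha = 0.28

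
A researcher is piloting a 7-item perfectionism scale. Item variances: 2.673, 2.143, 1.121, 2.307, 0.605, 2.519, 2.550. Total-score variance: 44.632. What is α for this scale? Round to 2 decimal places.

Σσ²ᵢ = 2.673 + 2.143 + 1.121 + 2.307 + 0.605 + 2.519 + 2.550 = 13.918
α = (k/(k−1))·(1 − Σσ²ᵢ/total variance) = (7/6)·(1 − 13.918/44.632) = 0.80

α = 0.80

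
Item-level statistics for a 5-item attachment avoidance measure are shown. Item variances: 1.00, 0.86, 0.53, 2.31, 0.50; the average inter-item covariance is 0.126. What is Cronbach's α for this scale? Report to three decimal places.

Cronbach's α = 0.408

ΣVar(i) = 1.00 + 0.86 + 0.53 + 2.31 + 0.50 = 5.20
Sum of the 10 distinct covariances = 10 × 0.126 = 1.260
Var(T) = ΣVar(i) + 2·Σcov = 5.20 + 2 × 1.260 = 7.720
α = (5/4)·(1 − 5.20/7.720) = 0.408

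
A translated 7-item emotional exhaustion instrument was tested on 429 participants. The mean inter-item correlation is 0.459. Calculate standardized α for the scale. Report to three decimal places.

Standardized α = k·r̄ / (1 + (k−1)·r̄) = 7 × 0.459 / (1 + 6 × 0.459)
  = 3.2130 / 3.7540 = 0.856

α = 0.856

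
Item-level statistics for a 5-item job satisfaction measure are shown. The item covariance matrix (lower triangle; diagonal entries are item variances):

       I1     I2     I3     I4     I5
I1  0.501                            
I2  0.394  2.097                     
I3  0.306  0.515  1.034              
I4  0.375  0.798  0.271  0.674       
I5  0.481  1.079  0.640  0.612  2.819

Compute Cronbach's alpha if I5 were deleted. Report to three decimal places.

α = 0.737

Remaining items: I1, I2, I3, I4 (k = 4).
Σσ²ᵢ = 0.501 + 2.097 + 1.034 + 0.674 = 4.306
σ²_T = 4.306 + 2 × 2.659 = 9.624
α (item deleted) = (4/3)·(1 − 4.306/9.624) = 0.737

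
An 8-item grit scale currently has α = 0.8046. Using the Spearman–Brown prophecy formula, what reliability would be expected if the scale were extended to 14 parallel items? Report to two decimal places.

predicted reliability = 0.88

Length factor m = 14/8 = 1.7500
α' = m·α / (1 + (m−1)·α)
   = 14/8 × 0.8046 / (1 + (14/8 − 1) × 0.8046)
   = 1.4081 / 1.6035 = 0.88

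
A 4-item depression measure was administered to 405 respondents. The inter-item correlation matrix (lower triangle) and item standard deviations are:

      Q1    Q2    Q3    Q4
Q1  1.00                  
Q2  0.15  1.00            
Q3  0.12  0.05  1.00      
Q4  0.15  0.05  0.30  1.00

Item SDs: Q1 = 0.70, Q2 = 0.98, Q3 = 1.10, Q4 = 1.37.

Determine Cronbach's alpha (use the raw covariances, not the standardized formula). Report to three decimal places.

Σσ²ᵢ = 0.70² + 0.98² + 1.10² + 1.37² = 4.5373
Covariances σ_ij = r_ij · s_i · s_j:
  σ(Q1,Q2) = 0.15 × 0.70 × 0.98 = 0.1029
  σ(Q1,Q3) = 0.12 × 0.70 × 1.10 = 0.0924
  σ(Q1,Q4) = 0.15 × 0.70 × 1.37 = 0.1439
  σ(Q2,Q3) = 0.05 × 0.98 × 1.10 = 0.0539
  σ(Q2,Q4) = 0.05 × 0.98 × 1.37 = 0.0671
  σ(Q3,Q4) = 0.30 × 1.10 × 1.37 = 0.4521
σ²_T = Σσ²ᵢ + 2·Σσ_ij = 4.5373 + 2 × 0.9123 = 6.3619
α = (4/3)·(1 − 4.5373/6.3619) = 0.382

α = 0.382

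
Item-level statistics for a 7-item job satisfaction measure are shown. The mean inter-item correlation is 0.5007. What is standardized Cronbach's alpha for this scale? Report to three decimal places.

standardized Cronbach's alpha = 0.875

Standardized α = k·r̄ / (1 + (k−1)·r̄) = 7 × 0.5007 / (1 + 6 × 0.5007)
  = 3.5049 / 4.0042 = 0.875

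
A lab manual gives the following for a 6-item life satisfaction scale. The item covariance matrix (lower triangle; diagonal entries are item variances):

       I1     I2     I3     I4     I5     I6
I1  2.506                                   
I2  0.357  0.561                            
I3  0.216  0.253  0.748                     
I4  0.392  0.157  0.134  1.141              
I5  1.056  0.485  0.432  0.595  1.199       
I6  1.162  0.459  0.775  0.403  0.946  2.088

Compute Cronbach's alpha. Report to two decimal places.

Cronbach's alpha = 0.79

sum of item variances = 2.506 + 0.561 + 0.748 + 1.141 + 1.199 + 2.088 = 8.243
Sum of the distinct covariances = 7.822
total variance = 8.243 + 2 × 7.822 = 23.887
α = (k/(k−1))·(1 − sum of item variances/total variance) = (6/5)·(1 − 8.243/23.887) = 0.79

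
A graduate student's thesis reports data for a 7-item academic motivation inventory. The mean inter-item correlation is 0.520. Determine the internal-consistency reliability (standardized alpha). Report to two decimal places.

Standardized α = k·r̄ / (1 + (k−1)·r̄) = 7 × 0.520 / (1 + 6 × 0.520)
  = 3.6400 / 4.1200 = 0.88

standardized alpha = 0.88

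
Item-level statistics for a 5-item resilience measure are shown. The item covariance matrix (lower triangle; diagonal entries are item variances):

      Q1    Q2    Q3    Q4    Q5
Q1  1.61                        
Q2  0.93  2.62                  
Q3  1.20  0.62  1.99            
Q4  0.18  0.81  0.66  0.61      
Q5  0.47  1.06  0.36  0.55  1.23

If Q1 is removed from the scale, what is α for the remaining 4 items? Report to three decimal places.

α = 0.743

Remaining items: Q2, Q3, Q4, Q5 (k = 4).
sum of item variances = 2.62 + 1.99 + 0.61 + 1.23 = 6.45
Var(T) = 6.45 + 2 × 4.06 = 14.57
α (item deleted) = (4/3)·(1 − 6.45/14.57) = 0.743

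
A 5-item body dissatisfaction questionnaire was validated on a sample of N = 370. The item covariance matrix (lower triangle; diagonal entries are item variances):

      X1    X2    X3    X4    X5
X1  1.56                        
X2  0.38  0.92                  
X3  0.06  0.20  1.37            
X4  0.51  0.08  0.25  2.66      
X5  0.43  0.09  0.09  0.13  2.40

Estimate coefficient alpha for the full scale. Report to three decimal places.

Σσ²ᵢ = 1.56 + 0.92 + 1.37 + 2.66 + 2.40 = 8.91
Sum of off-diagonal covariances = 2.22
σ²_total = 8.91 + 2 × 2.22 = 13.35
α = (k/(k−1))·(1 − Σσ²ᵢ/σ²_total) = (5/4)·(1 − 8.91/13.35) = 0.416

α = 0.416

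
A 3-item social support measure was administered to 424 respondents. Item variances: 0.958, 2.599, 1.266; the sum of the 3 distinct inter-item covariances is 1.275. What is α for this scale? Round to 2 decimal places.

α = 0.52

sum of item variances = 0.958 + 2.599 + 1.266 = 4.823
Sum of distinct covariances = 1.275
Var(T) = sum of item variances + 2·Σcov = 4.823 + 2 × 1.275 = 7.373
α = (3/2)·(1 − 4.823/7.373) = 0.52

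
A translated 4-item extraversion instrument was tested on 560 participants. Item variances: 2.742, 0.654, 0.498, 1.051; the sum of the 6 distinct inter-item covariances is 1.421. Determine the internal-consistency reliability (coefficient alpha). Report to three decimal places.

coefficient alpha = 0.487

Σσᵢ² = 2.742 + 0.654 + 0.498 + 1.051 = 4.945
Sum of distinct covariances = 1.421
Var(T) = Σσᵢ² + 2·Σcov = 4.945 + 2 × 1.421 = 7.787
α = (4/3)·(1 − 4.945/7.787) = 0.487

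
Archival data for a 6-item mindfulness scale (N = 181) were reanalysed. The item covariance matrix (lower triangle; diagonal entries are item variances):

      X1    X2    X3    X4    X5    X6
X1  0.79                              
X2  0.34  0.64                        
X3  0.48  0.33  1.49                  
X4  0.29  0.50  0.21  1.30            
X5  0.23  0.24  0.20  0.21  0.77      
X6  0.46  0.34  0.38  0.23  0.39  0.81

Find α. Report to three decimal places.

Σσᵢ² = 0.79 + 0.64 + 1.49 + 1.30 + 0.77 + 0.81 = 5.80
Sum of off-diagonal covariances = 4.83
σ²_T = 5.80 + 2 × 4.83 = 15.46
α = (k/(k−1))·(1 − Σσᵢ²/σ²_T) = (6/5)·(1 − 5.80/15.46) = 0.750

α = 0.750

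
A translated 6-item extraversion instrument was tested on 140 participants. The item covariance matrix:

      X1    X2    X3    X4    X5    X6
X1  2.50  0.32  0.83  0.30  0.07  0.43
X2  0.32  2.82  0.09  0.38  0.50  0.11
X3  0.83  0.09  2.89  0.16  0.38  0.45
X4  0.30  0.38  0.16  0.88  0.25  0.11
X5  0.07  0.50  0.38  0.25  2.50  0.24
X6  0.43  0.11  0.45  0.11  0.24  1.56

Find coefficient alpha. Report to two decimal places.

sum of item variances = 2.50 + 2.82 + 2.89 + 0.88 + 2.50 + 1.56 = 13.15
Sum of off-diagonal covariances = 4.62
Var(T) = 13.15 + 2 × 4.62 = 22.39
α = (k/(k−1))·(1 − sum of item variances/Var(T)) = (6/5)·(1 − 13.15/22.39) = 0.50

coefficient alpha = 0.50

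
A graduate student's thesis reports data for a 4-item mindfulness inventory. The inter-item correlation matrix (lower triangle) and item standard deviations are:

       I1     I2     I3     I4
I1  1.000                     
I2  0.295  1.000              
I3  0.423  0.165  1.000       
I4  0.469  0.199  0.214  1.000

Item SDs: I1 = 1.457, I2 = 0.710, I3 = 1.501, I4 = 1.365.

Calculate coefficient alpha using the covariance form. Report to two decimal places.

coefficient alpha = 0.62

Σσ²ᵢ = 1.457² + 0.710² + 1.501² + 1.365² = 6.7432
Covariances σ_ij = r_ij · s_i · s_j:
  σ(I1,I2) = 0.295 × 1.457 × 0.710 = 0.3052
  σ(I1,I3) = 0.423 × 1.457 × 1.501 = 0.9251
  σ(I1,I4) = 0.469 × 1.457 × 1.365 = 0.9327
  σ(I2,I3) = 0.165 × 0.710 × 1.501 = 0.1758
  σ(I2,I4) = 0.199 × 0.710 × 1.365 = 0.1929
  σ(I3,I4) = 0.214 × 1.501 × 1.365 = 0.4385
σ²_T = Σσ²ᵢ + 2·Σσ_ij = 6.7432 + 2 × 2.9702 = 12.6836
α = (4/3)·(1 − 6.7432/12.6836) = 0.62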